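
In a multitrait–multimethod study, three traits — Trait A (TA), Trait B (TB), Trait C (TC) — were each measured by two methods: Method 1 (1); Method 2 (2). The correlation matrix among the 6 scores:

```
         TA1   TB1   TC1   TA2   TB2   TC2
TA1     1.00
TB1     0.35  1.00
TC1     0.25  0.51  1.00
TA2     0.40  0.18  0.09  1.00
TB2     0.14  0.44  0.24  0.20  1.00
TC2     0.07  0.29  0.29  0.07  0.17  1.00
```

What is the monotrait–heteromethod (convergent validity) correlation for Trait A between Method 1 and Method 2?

0.40

Same trait (TA), different methods: r(TA1, TA2) = 0.40.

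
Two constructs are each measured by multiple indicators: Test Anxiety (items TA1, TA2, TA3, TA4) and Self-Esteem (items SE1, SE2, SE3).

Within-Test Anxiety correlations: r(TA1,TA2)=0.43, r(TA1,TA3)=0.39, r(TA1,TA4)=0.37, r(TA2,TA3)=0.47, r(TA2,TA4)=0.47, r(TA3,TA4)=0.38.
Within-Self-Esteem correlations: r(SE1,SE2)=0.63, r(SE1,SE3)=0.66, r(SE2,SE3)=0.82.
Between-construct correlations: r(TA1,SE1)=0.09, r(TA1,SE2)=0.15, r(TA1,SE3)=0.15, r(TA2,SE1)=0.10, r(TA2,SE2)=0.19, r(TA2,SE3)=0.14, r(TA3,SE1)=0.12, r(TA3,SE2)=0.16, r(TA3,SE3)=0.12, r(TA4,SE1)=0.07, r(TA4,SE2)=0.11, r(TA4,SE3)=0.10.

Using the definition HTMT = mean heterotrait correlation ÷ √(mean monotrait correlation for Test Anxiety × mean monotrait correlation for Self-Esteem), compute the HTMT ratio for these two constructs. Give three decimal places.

Mean between = 1.50/12 = 0.1250.
Mean within-TA = 2.51/6 = 0.4183; mean within-SE = 2.11/3 = 0.7033.
Geometric mean = √(0.4183 × 0.7033) = 0.5424.
HTMT = 0.1250 / 0.5424 = 0.230.

0.230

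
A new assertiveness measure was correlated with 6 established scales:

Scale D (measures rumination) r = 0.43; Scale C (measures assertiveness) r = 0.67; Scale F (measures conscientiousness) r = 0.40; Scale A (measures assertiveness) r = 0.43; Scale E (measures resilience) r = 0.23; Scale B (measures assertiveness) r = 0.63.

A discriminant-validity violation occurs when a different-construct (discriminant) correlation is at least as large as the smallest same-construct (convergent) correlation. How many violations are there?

1

Convergent (same construct = assertiveness): Scale C, Scale A, Scale B.
Smallest convergent = 0.43. Discriminant values: 0.43, 0.40, 0.23; count ≥ 0.43 → 1.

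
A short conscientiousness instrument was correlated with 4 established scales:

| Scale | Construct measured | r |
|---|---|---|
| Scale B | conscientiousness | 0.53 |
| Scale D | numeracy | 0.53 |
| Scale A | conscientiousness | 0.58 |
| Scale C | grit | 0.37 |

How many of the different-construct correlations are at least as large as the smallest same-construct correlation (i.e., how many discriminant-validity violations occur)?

Convergent (same construct = conscientiousness): Scale B, Scale A.
Smallest convergent = 0.53. Discriminant values: 0.53, 0.37; count ≥ 0.53 → 1.

1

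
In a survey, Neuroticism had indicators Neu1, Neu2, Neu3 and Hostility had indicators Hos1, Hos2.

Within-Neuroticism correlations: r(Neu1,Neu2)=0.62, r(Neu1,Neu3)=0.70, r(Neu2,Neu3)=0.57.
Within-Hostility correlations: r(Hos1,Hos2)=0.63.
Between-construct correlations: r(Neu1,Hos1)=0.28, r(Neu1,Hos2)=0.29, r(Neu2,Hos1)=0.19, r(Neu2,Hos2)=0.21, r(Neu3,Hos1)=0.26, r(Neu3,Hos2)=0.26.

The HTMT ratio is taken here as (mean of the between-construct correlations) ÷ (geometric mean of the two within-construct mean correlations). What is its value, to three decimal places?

Between-construct mean = 1.49/6 = 0.2483.
Mean within-Neu = 1.89/3 = 0.6300; mean within-Hos = 0.63/1 = 0.6300.
Geometric mean = √(0.6300 × 0.6300) = 0.6300.
HTMT = 0.2483 / 0.6300 = 0.394.

0.394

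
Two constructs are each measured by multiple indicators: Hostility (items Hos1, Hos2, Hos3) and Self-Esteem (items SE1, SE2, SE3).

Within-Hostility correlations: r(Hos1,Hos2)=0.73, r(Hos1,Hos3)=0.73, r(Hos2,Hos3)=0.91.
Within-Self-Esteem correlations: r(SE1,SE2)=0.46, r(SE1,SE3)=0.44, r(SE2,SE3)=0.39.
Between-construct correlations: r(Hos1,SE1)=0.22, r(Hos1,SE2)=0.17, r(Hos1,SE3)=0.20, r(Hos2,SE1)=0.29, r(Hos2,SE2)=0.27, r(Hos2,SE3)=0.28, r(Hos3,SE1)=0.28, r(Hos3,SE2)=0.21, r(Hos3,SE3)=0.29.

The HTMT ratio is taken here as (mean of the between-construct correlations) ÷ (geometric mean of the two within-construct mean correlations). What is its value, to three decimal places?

Mean between = 2.21/9 = 0.2456.
Mean within-Hos = 2.37/3 = 0.7900; mean within-SE = 1.29/3 = 0.4300.
Geometric mean = √(0.7900 × 0.4300) = 0.5828.
HTMT = 0.2456 / 0.5828 = 0.421.

0.421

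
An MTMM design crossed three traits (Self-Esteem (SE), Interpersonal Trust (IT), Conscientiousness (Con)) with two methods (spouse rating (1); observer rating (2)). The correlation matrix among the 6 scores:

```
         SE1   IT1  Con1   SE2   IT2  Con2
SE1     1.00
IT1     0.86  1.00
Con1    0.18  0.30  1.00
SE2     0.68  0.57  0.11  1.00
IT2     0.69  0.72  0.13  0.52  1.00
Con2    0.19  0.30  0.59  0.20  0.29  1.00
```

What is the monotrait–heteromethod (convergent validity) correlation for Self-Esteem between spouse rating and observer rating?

Same trait (SE), different methods: r(SE1, SE2) = 0.68.

0.68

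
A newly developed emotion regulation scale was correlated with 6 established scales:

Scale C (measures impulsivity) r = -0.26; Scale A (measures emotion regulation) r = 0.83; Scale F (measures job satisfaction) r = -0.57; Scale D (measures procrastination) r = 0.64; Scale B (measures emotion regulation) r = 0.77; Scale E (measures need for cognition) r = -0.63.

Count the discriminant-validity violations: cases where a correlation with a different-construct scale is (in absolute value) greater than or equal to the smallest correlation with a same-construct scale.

0

Convergent (same construct = emotion regulation): Scale A, Scale B.
Smallest convergent = 0.77. Discriminant |r|: 0.26, 0.57, 0.64, 0.63; count ≥ 0.77 → 0.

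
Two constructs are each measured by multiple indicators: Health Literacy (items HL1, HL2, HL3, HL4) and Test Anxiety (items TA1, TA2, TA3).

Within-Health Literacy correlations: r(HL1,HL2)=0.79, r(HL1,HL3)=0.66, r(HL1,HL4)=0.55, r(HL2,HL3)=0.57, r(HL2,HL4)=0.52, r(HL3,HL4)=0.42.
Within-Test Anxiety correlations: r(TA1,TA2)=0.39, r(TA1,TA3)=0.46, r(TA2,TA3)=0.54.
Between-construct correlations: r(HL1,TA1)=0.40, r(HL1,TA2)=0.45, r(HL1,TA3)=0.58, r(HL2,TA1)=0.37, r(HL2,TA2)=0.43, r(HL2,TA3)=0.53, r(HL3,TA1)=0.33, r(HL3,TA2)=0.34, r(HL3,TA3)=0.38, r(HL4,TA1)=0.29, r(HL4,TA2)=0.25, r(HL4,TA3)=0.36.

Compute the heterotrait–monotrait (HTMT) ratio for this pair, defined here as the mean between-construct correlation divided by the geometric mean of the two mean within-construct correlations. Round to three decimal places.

Between-construct mean = 4.71/12 = 0.3925.
Mean within-HL = 3.51/6 = 0.5850; mean within-TA = 1.39/3 = 0.4633.
Geometric mean = √(0.5850 × 0.4633) = 0.5206.
HTMT = 0.3925 / 0.5206 = 0.754.

0.754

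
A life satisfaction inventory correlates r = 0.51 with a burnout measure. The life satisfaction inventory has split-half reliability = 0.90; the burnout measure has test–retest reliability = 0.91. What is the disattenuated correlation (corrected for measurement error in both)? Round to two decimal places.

r_true = r_obs / √(r_xx · r_yy) = 0.51 / √(0.90 × 0.91) = 0.51 / √0.8190 = 0.51 / 0.9050 ≈ 0.56.

0.56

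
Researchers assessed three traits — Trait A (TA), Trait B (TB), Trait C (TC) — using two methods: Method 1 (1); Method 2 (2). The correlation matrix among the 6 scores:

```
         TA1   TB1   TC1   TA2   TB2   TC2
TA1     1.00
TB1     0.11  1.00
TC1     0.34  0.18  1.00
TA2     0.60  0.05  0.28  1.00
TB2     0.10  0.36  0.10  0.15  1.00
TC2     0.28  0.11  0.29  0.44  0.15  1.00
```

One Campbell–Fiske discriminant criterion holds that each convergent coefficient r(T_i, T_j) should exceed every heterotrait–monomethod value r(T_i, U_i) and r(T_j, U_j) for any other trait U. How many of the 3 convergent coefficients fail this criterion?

Checking each validity diagonal entry against its comparison values:
TA (methods 1·2): 0.60 vs {0.11, 0.15, 0.34, 0.44} → pass.
TB (methods 1·2): 0.36 vs {0.11, 0.15, 0.18, 0.15} → pass.
TC (methods 1·2): 0.29 vs {0.34, 0.44, 0.18, 0.15} → fail.
1 of 3 fail.

1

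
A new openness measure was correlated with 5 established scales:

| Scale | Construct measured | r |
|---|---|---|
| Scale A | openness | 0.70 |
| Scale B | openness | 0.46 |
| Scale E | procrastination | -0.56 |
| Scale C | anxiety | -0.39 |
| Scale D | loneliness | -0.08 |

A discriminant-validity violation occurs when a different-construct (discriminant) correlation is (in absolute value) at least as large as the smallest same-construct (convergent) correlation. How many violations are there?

1

Convergent (same construct = openness): Scale A, Scale B.
Smallest convergent = 0.46. Discriminant |r|: 0.56, 0.39, 0.08; count ≥ 0.46 → 1.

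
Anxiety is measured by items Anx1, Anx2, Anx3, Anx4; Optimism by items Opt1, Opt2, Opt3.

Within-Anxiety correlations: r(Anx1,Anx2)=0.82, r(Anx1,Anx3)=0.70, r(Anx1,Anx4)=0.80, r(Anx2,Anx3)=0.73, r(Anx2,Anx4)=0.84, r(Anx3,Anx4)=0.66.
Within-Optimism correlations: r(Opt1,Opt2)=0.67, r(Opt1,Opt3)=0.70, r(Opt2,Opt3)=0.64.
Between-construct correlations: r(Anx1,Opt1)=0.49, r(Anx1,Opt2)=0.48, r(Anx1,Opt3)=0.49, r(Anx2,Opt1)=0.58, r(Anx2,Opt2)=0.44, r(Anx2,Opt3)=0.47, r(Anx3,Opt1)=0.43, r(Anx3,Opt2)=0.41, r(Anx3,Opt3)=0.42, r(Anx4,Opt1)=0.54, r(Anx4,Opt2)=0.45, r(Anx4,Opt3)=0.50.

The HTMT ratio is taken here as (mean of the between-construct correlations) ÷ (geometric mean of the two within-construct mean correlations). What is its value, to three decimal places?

0.666

Between-construct mean = 5.70/12 = 0.4750.
Mean within-Anx = 4.55/6 = 0.7583; mean within-Opt = 2.01/3 = 0.6700.
Geometric mean = √(0.7583 × 0.6700) = 0.7128.
HTMT = 0.4750 / 0.7128 = 0.666.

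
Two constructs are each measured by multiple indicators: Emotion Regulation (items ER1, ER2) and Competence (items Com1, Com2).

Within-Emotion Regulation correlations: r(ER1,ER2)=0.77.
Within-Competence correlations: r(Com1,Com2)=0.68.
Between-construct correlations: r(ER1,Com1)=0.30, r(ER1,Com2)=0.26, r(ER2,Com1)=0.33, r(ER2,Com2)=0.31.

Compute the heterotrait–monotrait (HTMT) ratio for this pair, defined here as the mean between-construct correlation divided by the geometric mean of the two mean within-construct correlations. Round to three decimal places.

Mean between = 1.20/4 = 0.3000.
Mean within-ER = 0.77/1 = 0.7700; mean within-Com = 0.68/1 = 0.6800.
Geometric mean = √(0.7700 × 0.6800) = 0.7236.
HTMT = 0.3000 / 0.7236 = 0.415.

0.415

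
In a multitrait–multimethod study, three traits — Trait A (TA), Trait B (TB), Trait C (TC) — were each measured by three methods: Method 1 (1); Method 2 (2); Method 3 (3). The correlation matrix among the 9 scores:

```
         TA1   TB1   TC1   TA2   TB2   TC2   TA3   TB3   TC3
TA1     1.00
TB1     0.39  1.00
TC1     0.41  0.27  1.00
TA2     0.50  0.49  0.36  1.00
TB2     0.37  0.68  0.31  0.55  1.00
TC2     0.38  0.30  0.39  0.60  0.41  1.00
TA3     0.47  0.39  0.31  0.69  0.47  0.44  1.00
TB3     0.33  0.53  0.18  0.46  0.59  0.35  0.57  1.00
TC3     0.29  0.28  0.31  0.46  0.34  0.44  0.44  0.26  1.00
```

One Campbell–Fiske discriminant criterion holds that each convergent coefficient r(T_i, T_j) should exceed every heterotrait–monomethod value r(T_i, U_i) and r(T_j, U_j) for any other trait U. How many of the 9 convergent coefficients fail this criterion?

Convergent coefficients and their comparison sets:
TA (methods 1·2): 0.50 vs {0.39, 0.55, 0.41, 0.60} → fail.
TA (methods 1·3): 0.47 vs {0.39, 0.57, 0.41, 0.44} → fail.
TA (methods 2·3): 0.69 vs {0.55, 0.57, 0.60, 0.44} → pass.
TB (methods 1·2): 0.68 vs {0.39, 0.55, 0.27, 0.41} → pass.
TB (methods 1·3): 0.53 vs {0.39, 0.57, 0.27, 0.26} → fail.
TB (methods 2·3): 0.59 vs {0.55, 0.57, 0.41, 0.26} → pass.
TC (methods 1·2): 0.39 vs {0.41, 0.60, 0.27, 0.41} → fail.
TC (methods 1·3): 0.31 vs {0.41, 0.44, 0.27, 0.26} → fail.
TC (methods 2·3): 0.44 vs {0.60, 0.44, 0.41, 0.26} → fail.
6 of 9 fail.

6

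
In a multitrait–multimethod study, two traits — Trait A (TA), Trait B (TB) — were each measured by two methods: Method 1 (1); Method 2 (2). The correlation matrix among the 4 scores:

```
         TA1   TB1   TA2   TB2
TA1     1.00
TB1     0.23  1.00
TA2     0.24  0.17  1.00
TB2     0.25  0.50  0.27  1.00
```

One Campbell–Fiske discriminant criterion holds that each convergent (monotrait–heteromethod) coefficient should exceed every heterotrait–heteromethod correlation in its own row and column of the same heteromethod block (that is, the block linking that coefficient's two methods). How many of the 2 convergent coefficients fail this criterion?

Checking each validity diagonal entry against its comparison values:
TA (methods 1·2): 0.24 vs {0.25, 0.17} → fail.
TB (methods 1·2): 0.50 vs {0.17, 0.25} → pass.
1 of 2 fail.

1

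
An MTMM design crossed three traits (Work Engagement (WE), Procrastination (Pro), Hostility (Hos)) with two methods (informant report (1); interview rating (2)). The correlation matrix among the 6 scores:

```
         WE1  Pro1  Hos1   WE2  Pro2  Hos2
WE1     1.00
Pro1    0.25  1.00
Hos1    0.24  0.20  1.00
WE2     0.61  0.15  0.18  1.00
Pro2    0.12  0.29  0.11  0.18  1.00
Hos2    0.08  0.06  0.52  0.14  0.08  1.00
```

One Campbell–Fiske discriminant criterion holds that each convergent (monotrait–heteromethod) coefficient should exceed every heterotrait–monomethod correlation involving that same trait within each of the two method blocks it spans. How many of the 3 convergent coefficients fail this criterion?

0

Convergent coefficients and their comparison sets:
WE (methods 1·2): 0.61 vs {0.25, 0.18, 0.24, 0.14} → pass.
Pro (methods 1·2): 0.29 vs {0.25, 0.18, 0.20, 0.08} → pass.
Hos (methods 1·2): 0.52 vs {0.24, 0.14, 0.20, 0.08} → pass.
0 of 3 fail.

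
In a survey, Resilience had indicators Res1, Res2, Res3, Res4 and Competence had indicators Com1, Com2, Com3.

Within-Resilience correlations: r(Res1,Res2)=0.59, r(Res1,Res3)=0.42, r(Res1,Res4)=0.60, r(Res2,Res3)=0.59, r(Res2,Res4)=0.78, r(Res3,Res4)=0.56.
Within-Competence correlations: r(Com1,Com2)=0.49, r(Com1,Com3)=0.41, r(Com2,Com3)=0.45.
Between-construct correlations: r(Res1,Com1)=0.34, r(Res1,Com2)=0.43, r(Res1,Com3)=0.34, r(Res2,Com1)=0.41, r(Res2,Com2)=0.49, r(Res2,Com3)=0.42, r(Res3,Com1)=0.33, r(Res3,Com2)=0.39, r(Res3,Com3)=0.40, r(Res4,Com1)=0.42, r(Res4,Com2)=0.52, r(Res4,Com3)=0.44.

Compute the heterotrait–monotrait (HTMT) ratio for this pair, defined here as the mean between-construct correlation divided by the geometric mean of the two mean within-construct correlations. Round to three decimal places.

Mean heterotrait r = 4.93/12 = 0.4108.
Mean within-Res = 3.54/6 = 0.5900; mean within-Com = 1.35/3 = 0.4500.
Geometric mean = √(0.5900 × 0.4500) = 0.5153.
HTMT = 0.4108 / 0.5153 = 0.797.

0.797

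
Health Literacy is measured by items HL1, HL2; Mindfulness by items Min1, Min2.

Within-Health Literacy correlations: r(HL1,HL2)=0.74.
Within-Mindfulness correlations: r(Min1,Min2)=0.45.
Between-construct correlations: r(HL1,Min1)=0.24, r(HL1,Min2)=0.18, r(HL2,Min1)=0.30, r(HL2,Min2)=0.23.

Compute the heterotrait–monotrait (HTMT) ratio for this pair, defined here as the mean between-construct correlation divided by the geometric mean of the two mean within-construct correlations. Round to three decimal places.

0.412

Mean heterotrait r = 0.95/4 = 0.2375.
Mean within-HL = 0.74/1 = 0.7400; mean within-Min = 0.45/1 = 0.4500.
Geometric mean = √(0.7400 × 0.4500) = 0.5771.
HTMT = 0.2375 / 0.5771 = 0.412.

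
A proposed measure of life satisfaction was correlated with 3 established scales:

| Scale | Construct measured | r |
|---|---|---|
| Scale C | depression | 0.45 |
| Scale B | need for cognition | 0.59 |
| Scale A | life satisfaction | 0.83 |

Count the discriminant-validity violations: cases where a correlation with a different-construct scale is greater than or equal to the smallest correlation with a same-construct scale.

Convergent (same construct = life satisfaction): Scale A.
Smallest convergent = 0.83. Discriminant values: 0.45, 0.59; count ≥ 0.83 → 0.

0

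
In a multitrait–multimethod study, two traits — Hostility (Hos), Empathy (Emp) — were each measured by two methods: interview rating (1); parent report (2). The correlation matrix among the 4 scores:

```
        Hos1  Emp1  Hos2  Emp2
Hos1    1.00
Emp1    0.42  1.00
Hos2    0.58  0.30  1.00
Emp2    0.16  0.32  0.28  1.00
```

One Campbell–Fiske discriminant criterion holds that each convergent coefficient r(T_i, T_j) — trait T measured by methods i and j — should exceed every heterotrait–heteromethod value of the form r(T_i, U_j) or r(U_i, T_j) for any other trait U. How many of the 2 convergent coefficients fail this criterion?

0

Checking each validity diagonal entry against its comparison values:
Hos (methods 1·2): 0.58 vs {0.16, 0.30} → pass.
Emp (methods 1·2): 0.32 vs {0.30, 0.16} → pass.
0 of 2 fail.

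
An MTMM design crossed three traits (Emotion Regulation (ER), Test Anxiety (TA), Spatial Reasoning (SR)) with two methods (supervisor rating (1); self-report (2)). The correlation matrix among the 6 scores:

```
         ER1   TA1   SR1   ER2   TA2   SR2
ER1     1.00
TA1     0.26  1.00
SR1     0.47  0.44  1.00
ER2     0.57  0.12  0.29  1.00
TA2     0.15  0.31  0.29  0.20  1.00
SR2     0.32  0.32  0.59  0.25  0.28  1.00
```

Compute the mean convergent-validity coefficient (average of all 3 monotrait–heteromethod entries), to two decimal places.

Convergent values: 0.57, 0.31, 0.59; mean = 1.47/3 = 0.49.

0.49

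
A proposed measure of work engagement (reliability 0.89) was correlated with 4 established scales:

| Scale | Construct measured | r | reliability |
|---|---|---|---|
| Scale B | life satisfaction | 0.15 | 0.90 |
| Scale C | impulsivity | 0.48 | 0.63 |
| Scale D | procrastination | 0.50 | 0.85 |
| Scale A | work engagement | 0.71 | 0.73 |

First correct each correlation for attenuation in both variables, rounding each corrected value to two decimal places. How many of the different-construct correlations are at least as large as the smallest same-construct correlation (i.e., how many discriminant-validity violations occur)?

Disattenuated r (r / √(r_scale · r_new)):
  Scale B (disc): 0.15 / √(0.90·0.89) = 0.17
  Scale C (disc): 0.48 / √(0.63·0.89) = 0.64
  Scale D (disc): 0.50 / √(0.85·0.89) = 0.57
  Scale A (conv): 0.71 / √(0.73·0.89) = 0.88
Smallest convergent = 0.88. Discriminant values: 0.17, 0.64, 0.57; count ≥ 0.88 → 0.

0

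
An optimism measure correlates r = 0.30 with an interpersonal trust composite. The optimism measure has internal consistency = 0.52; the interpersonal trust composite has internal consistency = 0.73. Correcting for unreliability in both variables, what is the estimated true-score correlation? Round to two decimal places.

r_true = r_obs / √(r_xx · r_yy) = 0.30 / √(0.52 × 0.73) = 0.30 / √0.3796 = 0.30 / 0.6161 ≈ 0.49.

0.49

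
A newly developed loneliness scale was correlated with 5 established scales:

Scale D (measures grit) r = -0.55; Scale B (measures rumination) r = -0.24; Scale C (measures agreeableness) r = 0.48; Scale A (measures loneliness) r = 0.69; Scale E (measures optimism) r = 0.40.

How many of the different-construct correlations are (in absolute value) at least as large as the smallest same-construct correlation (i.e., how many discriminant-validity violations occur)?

0

Convergent (same construct = loneliness): Scale A.
Smallest convergent = 0.69. Discriminant |r|: 0.55, 0.24, 0.48, 0.40; count ≥ 0.69 → 0.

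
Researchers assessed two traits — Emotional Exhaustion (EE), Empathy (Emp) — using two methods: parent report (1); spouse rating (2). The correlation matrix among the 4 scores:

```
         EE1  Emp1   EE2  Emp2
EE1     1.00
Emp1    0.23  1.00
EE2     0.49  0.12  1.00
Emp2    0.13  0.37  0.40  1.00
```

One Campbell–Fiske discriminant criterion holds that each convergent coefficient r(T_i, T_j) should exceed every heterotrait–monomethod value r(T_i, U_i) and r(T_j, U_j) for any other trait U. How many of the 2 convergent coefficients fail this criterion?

1

Convergent coefficients and their comparison sets:
EE (methods 1·2): 0.49 vs {0.23, 0.40} → pass.
Emp (methods 1·2): 0.37 vs {0.23, 0.40} → fail.
1 of 2 fail.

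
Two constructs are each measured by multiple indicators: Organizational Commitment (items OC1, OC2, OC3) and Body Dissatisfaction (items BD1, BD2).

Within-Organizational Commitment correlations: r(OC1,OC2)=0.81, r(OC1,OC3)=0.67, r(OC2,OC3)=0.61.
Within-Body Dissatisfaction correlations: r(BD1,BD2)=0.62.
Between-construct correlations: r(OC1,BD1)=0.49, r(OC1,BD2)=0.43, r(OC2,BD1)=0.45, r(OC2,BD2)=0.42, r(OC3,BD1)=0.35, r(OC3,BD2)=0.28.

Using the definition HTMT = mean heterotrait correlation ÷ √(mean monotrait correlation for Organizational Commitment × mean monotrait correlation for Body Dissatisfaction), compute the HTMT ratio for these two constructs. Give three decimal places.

0.614

Mean between = 2.42/6 = 0.4033.
Mean within-OC = 2.09/3 = 0.6967; mean within-BD = 0.62/1 = 0.6200.
Geometric mean = √(0.6967 × 0.6200) = 0.6572.
HTMT = 0.4033 / 0.6572 = 0.614.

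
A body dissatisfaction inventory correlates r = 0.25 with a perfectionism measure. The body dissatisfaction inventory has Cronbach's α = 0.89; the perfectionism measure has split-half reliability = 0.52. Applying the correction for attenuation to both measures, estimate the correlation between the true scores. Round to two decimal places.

0.37

r_true = r_obs / √(r_xx · r_yy) = 0.25 / √(0.89 × 0.52) = 0.25 / √0.4628 = 0.25 / 0.6803 ≈ 0.37.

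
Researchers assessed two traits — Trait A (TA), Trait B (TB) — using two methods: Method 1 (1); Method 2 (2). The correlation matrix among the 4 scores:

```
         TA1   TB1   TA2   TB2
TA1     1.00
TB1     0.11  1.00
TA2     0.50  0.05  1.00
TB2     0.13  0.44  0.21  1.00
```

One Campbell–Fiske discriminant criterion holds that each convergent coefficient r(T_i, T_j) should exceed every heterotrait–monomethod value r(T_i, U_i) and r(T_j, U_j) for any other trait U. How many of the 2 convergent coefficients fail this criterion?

0

Checking each validity diagonal entry against its comparison values:
TA (methods 1·2): 0.50 vs {0.11, 0.21} → pass.
TB (methods 1·2): 0.44 vs {0.11, 0.21} → pass.
0 of 2 fail.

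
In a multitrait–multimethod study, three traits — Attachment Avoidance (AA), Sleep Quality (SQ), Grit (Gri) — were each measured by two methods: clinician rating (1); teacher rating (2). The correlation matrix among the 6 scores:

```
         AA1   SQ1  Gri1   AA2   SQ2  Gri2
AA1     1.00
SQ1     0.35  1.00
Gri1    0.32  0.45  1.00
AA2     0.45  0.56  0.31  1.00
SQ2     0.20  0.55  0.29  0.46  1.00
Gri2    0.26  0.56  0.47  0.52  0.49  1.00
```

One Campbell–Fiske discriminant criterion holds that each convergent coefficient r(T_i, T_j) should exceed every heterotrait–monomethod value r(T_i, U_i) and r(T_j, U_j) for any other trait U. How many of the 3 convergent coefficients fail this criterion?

Each convergent coefficient versus the relevant comparison correlations:
AA (methods 1·2): 0.45 vs {0.35, 0.46, 0.32, 0.52} → fail.
SQ (methods 1·2): 0.55 vs {0.35, 0.46, 0.45, 0.49} → pass.
Gri (methods 1·2): 0.47 vs {0.32, 0.52, 0.45, 0.49} → fail.
2 of 3 fail.

2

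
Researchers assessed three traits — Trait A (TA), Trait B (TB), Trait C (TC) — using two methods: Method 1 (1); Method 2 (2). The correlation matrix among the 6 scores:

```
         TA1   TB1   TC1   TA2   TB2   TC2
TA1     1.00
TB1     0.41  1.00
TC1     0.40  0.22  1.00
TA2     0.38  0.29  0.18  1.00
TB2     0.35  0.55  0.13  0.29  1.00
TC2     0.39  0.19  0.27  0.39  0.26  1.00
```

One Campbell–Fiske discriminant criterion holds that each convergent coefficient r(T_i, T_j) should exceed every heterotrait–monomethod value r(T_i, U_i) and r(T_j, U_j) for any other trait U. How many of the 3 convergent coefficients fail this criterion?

Checking each validity diagonal entry against its comparison values:
TA (methods 1·2): 0.38 vs {0.41, 0.29, 0.40, 0.39} → fail.
TB (methods 1·2): 0.55 vs {0.41, 0.29, 0.22, 0.26} → pass.
TC (methods 1·2): 0.27 vs {0.40, 0.39, 0.22, 0.26} → fail.
2 of 3 fail.

2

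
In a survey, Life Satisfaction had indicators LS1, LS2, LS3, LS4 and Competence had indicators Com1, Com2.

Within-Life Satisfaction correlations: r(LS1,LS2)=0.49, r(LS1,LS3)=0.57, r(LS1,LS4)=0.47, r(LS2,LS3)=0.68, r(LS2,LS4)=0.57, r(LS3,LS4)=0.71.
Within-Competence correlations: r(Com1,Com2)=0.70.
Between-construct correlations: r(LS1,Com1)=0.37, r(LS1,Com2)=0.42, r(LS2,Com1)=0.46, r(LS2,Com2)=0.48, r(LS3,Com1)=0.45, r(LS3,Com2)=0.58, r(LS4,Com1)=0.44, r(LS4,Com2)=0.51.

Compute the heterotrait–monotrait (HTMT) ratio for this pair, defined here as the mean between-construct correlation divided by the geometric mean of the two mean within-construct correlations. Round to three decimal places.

Between-construct mean = 3.71/8 = 0.4638.
Mean within-LS = 3.49/6 = 0.5817; mean within-Com = 0.70/1 = 0.7000.
Geometric mean = √(0.5817 × 0.7000) = 0.6381.
HTMT = 0.4638 / 0.6381 = 0.727.

0.727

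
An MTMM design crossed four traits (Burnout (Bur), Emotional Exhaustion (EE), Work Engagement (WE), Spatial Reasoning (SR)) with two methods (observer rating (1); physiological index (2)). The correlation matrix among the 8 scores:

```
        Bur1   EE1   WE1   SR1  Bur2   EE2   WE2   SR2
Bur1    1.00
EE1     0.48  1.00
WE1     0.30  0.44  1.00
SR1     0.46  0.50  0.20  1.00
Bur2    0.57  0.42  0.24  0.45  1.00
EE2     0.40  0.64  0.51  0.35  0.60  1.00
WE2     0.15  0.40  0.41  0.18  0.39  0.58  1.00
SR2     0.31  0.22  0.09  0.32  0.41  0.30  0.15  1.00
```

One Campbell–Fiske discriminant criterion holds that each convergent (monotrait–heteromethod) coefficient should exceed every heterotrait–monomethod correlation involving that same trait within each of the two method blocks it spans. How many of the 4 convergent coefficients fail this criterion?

Checking each validity diagonal entry against its comparison values:
Bur (methods 1·2): 0.57 vs {0.48, 0.60, 0.30, 0.39, 0.46, 0.41} → fail.
EE (methods 1·2): 0.64 vs {0.48, 0.60, 0.44, 0.58, 0.50, 0.30} → pass.
WE (methods 1·2): 0.41 vs {0.30, 0.39, 0.44, 0.58, 0.20, 0.15} → fail.
SR (methods 1·2): 0.32 vs {0.46, 0.41, 0.50, 0.30, 0.20, 0.15} → fail.
3 of 4 fail.

3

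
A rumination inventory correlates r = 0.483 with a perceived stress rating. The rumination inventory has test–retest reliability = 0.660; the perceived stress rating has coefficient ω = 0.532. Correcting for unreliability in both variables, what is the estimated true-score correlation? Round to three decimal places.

0.815

r_true = r_obs / √(r_xx · r_yy) = 0.483 / √(0.660 × 0.532) = 0.483 / √0.351120 = 0.483 / 0.5926 ≈ 0.815.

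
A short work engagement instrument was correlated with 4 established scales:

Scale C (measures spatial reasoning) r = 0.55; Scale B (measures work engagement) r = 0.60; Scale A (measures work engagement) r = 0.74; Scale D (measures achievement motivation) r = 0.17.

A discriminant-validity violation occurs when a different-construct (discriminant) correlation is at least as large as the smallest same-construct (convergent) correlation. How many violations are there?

0

Convergent (same construct = work engagement): Scale B, Scale A.
Smallest convergent = 0.60. Discriminant values: 0.55, 0.17; count ≥ 0.60 → 0.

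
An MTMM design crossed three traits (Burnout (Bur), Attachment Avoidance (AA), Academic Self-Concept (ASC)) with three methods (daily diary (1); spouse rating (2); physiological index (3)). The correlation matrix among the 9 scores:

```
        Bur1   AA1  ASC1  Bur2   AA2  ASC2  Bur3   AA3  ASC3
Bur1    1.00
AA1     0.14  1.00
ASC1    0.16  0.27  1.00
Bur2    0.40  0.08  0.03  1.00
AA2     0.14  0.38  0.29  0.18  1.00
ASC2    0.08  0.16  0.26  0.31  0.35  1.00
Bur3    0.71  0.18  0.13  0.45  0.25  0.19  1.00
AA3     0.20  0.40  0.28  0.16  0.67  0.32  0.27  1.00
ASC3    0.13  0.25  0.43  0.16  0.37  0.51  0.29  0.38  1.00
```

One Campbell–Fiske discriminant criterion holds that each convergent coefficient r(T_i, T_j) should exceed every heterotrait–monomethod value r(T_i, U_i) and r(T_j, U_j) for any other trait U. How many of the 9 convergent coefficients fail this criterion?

1

Convergent coefficients and their comparison sets:
Bur (methods 1·2): 0.40 vs {0.14, 0.18, 0.16, 0.31} → pass.
Bur (methods 1·3): 0.71 vs {0.14, 0.27, 0.16, 0.29} → pass.
Bur (methods 2·3): 0.45 vs {0.18, 0.27, 0.31, 0.29} → pass.
AA (methods 1·2): 0.38 vs {0.14, 0.18, 0.27, 0.35} → pass.
AA (methods 1·3): 0.40 vs {0.14, 0.27, 0.27, 0.38} → pass.
AA (methods 2·3): 0.67 vs {0.18, 0.27, 0.35, 0.38} → pass.
ASC (methods 1·2): 0.26 vs {0.16, 0.31, 0.27, 0.35} → fail.
ASC (methods 1·3): 0.43 vs {0.16, 0.29, 0.27, 0.38} → pass.
ASC (methods 2·3): 0.51 vs {0.31, 0.29, 0.35, 0.38} → pass.
1 of 9 fail.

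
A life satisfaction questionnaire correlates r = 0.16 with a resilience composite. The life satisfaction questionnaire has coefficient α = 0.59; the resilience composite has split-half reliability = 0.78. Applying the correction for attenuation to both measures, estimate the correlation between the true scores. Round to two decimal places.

0.24

r_true = r_obs / √(r_xx · r_yy) = 0.16 / √(0.59 × 0.78) = 0.16 / √0.4602 = 0.16 / 0.6784 ≈ 0.24.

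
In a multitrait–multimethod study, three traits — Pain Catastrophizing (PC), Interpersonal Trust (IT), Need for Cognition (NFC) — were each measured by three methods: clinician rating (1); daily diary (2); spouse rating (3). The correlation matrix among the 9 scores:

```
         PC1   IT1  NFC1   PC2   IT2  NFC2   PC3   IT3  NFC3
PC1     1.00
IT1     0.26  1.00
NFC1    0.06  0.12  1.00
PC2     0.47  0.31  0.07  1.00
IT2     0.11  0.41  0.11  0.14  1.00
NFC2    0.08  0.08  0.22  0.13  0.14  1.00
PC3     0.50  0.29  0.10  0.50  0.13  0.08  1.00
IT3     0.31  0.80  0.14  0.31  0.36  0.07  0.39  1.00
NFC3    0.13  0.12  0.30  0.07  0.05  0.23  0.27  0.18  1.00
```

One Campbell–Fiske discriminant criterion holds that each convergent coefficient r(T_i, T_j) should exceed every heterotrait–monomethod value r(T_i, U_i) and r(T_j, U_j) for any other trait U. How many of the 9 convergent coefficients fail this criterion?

Each convergent coefficient versus the relevant comparison correlations:
PC (methods 1·2): 0.47 vs {0.26, 0.14, 0.06, 0.13} → pass.
PC (methods 1·3): 0.50 vs {0.26, 0.39, 0.06, 0.27} → pass.
PC (methods 2·3): 0.50 vs {0.14, 0.39, 0.13, 0.27} → pass.
IT (methods 1·2): 0.41 vs {0.26, 0.14, 0.12, 0.14} → pass.
IT (methods 1·3): 0.80 vs {0.26, 0.39, 0.12, 0.18} → pass.
IT (methods 2·3): 0.36 vs {0.14, 0.39, 0.14, 0.18} → fail.
NFC (methods 1·2): 0.22 vs {0.06, 0.13, 0.12, 0.14} → pass.
NFC (methods 1·3): 0.30 vs {0.06, 0.27, 0.12, 0.18} → pass.
NFC (methods 2·3): 0.23 vs {0.13, 0.27, 0.14, 0.18} → fail.
2 of 9 fail.

2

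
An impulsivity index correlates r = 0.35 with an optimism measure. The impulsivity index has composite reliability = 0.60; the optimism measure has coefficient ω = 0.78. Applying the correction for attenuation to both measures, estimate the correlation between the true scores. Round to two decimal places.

0.51

r_true = r_obs / √(r_xx · r_yy) = 0.35 / √(0.60 × 0.78) = 0.35 / √0.4680 = 0.35 / 0.6841 ≈ 0.51.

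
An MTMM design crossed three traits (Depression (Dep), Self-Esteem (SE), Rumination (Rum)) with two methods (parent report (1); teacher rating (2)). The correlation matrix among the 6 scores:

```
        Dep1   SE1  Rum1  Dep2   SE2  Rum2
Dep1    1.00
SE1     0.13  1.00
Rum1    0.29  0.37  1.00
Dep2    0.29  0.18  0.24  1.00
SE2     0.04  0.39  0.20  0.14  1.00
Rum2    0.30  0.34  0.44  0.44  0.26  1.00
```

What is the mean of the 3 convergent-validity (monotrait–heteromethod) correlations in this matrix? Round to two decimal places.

Convergent values: 0.29, 0.39, 0.44; mean = 1.12/3 = 0.37.

0.37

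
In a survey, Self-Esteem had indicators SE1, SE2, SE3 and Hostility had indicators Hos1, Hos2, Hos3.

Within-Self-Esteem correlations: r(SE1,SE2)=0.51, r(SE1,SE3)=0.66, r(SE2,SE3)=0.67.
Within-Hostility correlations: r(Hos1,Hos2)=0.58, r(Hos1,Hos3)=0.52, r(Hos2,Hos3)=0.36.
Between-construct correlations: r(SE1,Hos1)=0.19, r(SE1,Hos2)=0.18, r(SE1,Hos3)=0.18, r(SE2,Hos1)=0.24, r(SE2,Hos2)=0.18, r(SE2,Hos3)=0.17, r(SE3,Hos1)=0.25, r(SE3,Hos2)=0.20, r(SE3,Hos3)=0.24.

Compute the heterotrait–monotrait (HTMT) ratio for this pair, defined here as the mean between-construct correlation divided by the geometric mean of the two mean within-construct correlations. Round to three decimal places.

0.372

Mean heterotrait r = 1.83/9 = 0.2033.
Mean within-SE = 1.84/3 = 0.6133; mean within-Hos = 1.46/3 = 0.4867.
Geometric mean = √(0.6133 × 0.4867) = 0.5463.
HTMT = 0.2033 / 0.5463 = 0.372.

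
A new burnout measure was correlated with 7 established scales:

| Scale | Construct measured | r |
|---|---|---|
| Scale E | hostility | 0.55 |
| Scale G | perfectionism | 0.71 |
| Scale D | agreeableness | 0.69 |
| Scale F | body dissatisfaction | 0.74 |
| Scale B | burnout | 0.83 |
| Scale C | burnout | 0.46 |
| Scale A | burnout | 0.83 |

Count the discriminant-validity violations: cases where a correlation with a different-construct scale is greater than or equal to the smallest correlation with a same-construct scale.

Convergent (same construct = burnout): Scale B, Scale C, Scale A.
Smallest convergent = 0.46. Discriminant values: 0.55, 0.71, 0.69, 0.74; count ≥ 0.46 → 4.

4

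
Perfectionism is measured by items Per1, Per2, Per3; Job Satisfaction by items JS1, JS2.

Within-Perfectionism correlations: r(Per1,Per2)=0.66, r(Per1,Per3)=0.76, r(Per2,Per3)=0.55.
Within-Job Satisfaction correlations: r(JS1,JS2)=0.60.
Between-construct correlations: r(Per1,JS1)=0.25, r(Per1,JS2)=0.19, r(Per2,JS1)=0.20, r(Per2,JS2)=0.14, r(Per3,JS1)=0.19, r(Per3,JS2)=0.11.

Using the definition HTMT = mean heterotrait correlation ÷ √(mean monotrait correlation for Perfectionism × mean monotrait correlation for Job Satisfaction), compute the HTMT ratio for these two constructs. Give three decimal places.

Mean heterotrait r = 1.08/6 = 0.1800.
Mean within-Per = 1.97/3 = 0.6567; mean within-JS = 0.60/1 = 0.6000.
Geometric mean = √(0.6567 × 0.6000) = 0.6277.
HTMT = 0.1800 / 0.6277 = 0.287.

0.287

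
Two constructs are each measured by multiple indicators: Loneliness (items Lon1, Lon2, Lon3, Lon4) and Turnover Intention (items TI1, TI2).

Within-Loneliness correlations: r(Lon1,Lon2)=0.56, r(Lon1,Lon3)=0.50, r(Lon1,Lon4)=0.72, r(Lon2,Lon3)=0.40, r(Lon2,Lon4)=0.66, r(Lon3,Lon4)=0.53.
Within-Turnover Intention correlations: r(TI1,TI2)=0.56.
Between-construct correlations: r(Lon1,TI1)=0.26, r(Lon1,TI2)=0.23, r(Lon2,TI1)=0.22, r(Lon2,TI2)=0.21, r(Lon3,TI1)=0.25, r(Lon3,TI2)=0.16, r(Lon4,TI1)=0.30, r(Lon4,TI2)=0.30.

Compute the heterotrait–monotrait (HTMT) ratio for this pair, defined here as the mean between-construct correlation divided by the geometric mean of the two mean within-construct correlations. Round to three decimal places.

0.430

Between-construct mean = 1.93/8 = 0.2413.
Mean within-Lon = 3.37/6 = 0.5617; mean within-TI = 0.56/1 = 0.5600.
Geometric mean = √(0.5617 × 0.5600) = 0.5608.
HTMT = 0.2413 / 0.5608 = 0.430.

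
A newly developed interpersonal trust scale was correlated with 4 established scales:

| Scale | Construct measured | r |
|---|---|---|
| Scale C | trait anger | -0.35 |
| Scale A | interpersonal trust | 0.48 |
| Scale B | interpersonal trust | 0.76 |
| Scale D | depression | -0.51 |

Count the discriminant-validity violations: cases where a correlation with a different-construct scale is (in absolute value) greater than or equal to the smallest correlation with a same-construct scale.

Convergent (same construct = interpersonal trust): Scale A, Scale B.
Smallest convergent = 0.48. Discriminant |r|: 0.35, 0.51; count ≥ 0.48 → 1.

1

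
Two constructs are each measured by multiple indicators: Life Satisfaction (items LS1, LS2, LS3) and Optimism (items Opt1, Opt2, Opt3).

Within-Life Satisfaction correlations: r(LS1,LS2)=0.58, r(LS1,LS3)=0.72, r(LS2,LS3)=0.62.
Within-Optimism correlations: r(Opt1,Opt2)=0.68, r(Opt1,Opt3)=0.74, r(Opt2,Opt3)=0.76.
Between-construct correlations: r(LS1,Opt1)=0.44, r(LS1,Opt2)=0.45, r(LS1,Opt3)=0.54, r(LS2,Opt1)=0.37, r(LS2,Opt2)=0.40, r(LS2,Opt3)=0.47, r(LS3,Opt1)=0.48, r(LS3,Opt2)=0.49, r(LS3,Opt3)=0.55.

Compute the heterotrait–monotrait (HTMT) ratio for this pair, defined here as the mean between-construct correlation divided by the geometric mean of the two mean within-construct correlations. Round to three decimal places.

Mean between = 4.19/9 = 0.4656.
Mean within-LS = 1.92/3 = 0.6400; mean within-Opt = 2.18/3 = 0.7267.
Geometric mean = √(0.6400 × 0.7267) = 0.6820.
HTMT = 0.4656 / 0.6820 = 0.683.

0.683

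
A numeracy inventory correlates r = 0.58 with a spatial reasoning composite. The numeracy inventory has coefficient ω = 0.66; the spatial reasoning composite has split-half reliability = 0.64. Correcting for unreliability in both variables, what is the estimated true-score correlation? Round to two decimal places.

0.89

r_true = r_obs / √(r_xx · r_yy) = 0.58 / √(0.66 × 0.64) = 0.58 / √0.4224 = 0.58 / 0.6499 ≈ 0.89.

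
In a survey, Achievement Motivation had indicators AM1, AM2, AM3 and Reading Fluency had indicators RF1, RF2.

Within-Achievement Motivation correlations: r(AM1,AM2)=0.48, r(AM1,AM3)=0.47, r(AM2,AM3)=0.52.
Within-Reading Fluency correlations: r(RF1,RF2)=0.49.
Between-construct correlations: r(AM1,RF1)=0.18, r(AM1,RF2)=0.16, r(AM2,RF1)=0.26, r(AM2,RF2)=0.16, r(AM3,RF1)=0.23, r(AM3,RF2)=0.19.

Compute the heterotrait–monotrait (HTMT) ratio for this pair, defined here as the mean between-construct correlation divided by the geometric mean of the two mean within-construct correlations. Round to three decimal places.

Between-construct mean = 1.18/6 = 0.1967.
Mean within-AM = 1.47/3 = 0.4900; mean within-RF = 0.49/1 = 0.4900.
Geometric mean = √(0.4900 × 0.4900) = 0.4900.
HTMT = 0.1967 / 0.4900 = 0.401.

0.401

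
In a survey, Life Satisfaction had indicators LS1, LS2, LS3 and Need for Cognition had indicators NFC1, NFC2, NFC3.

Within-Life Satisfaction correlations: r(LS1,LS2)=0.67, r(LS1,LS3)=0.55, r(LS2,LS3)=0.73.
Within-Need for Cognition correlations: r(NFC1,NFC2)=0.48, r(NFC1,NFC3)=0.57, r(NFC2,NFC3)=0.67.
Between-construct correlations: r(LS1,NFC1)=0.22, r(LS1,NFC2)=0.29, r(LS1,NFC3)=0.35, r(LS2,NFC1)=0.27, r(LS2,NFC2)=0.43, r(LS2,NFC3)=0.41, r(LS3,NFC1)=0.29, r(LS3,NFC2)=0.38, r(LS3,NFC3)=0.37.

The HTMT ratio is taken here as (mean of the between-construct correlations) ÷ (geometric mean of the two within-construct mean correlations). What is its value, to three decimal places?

0.548

Between-construct mean = 3.01/9 = 0.3344.
Mean within-LS = 1.95/3 = 0.6500; mean within-NFC = 1.72/3 = 0.5733.
Geometric mean = √(0.6500 × 0.5733) = 0.6104.
HTMT = 0.3344 / 0.6104 = 0.548.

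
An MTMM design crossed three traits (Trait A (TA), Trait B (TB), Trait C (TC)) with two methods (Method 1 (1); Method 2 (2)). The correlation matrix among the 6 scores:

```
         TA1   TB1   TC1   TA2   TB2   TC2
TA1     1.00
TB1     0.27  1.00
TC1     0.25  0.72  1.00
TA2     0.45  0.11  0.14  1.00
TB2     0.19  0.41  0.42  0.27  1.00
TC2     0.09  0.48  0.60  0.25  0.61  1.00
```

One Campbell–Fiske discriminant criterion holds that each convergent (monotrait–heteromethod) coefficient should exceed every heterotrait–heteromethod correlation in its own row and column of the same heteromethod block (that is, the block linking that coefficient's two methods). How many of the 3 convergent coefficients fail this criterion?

1

Checking each validity diagonal entry against its comparison values:
TA (methods 1·2): 0.45 vs {0.19, 0.11, 0.09, 0.14} → pass.
TB (methods 1·2): 0.41 vs {0.11, 0.19, 0.48, 0.42} → fail.
TC (methods 1·2): 0.60 vs {0.14, 0.09, 0.42, 0.48} → pass.
1 of 3 fail.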